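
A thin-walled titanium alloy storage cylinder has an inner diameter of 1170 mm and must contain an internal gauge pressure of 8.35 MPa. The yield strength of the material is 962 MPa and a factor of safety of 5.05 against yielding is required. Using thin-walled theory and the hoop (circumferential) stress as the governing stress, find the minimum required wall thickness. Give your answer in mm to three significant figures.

t = 25.6 mm

σ_allow = 962/5.05 = 190.5 MPa.
Hoop stress σ_h = pD/(2t), so t = pD/(2σ_allow) = 8.35×1170/(2×190.5) = 25.64 mm.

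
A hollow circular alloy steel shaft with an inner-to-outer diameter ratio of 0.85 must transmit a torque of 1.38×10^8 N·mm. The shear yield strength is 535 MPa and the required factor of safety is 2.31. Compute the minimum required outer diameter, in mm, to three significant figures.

d_o = 185 mm

τ_allow = 535/2.31 = 231.6 MPa.
For a hollow shaft τ = 16T/[πd_o³(1−k⁴)] with k = 0.85, so 1−k⁴ = 0.4780.
d_o³ = 16T/[π τ_allow (1−k⁴)] = 16×1.3800×10^8/(π×231.6×0.4780) = 6.349×10^6 mm³.
d_o = 185.2 mm.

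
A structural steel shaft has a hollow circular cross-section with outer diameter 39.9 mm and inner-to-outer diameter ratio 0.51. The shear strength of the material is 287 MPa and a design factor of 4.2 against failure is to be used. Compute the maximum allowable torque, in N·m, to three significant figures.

T_allow = 795 N·m

τ_allow = 287/4.2 = 68.33 MPa.
For a hollow shaft T_allow = τ_allow·πd_o³(1−k⁴)/16 with 1−k⁴ = 0.9323, so πd_o³(1−k⁴)/16 = 11630 mm³.
T_allow = 68.33×11630 = 794600 N·mm = 794.6 N·m.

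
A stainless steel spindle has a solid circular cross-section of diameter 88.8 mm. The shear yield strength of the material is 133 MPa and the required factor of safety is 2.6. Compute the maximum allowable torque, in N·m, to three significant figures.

τ_allow = 133/2.6 = 51.15 MPa.
For a solid shaft T_allow = τ_allow·πd³/16; πd³/16 = π×88.8³/16 = 137500 mm³.
T_allow = 51.15×137500 = 7.033×10^6 N·mm = 7033 N·m.

T_allow = 7030 N·m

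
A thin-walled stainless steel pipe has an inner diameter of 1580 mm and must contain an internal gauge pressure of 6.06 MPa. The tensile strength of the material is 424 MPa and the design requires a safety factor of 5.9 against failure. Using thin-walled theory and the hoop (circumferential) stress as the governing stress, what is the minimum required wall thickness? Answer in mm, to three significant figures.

t = 66.6 mm

σ_allow = 424/5.9 = 71.86 MPa.
Hoop stress σ_h = pD/(2t), so t = pD/(2σ_allow) = 6.06×1580/(2×71.86) = 66.62 mm.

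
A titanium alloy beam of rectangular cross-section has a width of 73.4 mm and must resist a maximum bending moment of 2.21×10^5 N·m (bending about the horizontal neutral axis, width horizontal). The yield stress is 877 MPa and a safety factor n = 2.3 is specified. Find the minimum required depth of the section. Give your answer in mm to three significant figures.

σ_allow = 877/2.3 = 381.3 MPa.
For a rectangular section σ = 6M/(bh²), so h² = 6M/(b σ_allow) = 6×2.2100×10^8/(73.4×381.3) = 47380 mm².
h = 217.7 mm.

h = 218 mm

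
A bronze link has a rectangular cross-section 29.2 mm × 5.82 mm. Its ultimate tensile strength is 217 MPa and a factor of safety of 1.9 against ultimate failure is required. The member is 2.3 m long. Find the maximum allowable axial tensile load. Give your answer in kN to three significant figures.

F_allow = 19.4 kN

σ_allow = 217/1.9 = 114.2 MPa.
A = 29.2×5.82 = 169.9 mm².
F_allow = σ_allow × A = 114.2×169.9 = 19410 N.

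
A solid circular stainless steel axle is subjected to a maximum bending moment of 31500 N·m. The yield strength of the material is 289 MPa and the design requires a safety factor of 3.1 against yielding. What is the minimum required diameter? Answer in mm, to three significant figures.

σ_allow = 289/3.1 = 93.23 MPa.
For a solid circular section σ = 32M/(πd³), so d³ = 32M/(π σ_allow) = 32×3.1500×10^7/(π×93.23) = 3.442×10^6 mm³.
d = 151.0 mm.

d = 151 mm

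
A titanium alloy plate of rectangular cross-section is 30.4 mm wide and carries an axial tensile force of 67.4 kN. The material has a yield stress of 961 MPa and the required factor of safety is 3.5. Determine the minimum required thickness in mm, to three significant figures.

t = 8.07 mm

σ_allow = 961/3.5 = 274.6 MPa.
Required area A = F/σ_allow = 67400/274.6 = 245.5 mm².
t = A/w = 245.5/30.4 = 8.075 mm.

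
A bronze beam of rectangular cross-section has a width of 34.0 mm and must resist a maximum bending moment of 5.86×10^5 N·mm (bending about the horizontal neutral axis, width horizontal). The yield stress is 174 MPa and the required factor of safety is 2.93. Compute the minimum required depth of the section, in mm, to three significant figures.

h = 41.7 mm

σ_allow = 174/2.93 = 59.39 MPa.
For a rectangular section σ = 6M/(bh²), so h² = 6M/(b σ_allow) = 6×586000/(34.0×59.39) = 1741 mm².
h = 41.73 mm.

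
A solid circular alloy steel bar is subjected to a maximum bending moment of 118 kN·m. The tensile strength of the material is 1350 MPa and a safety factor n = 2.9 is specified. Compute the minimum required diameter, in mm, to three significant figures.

d = 137 mm

σ_allow = 1350/2.9 = 465.5 MPa.
For a solid circular section σ = 32M/(πd³), so d³ = 32M/(π σ_allow) = 32×1.1800×10^8/(π×465.5) = 2.582×10^6 mm³.
d = 137.2 mm.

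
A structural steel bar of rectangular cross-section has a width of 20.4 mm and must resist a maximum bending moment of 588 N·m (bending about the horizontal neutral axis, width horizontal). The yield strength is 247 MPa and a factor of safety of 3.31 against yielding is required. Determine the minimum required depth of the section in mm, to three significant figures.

h = 48.1 mm

σ_allow = 247/3.31 = 74.62 MPa.
For a rectangular section σ = 6M/(bh²), so h² = 6M/(b σ_allow) = 6×588000/(20.4×74.62) = 2318 mm².
h = 48.14 mm.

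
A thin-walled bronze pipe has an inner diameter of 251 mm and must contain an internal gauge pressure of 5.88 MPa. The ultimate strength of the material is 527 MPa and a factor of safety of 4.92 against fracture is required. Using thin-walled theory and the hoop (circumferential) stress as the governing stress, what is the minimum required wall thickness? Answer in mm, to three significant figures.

t = 6.89 mm

σ_allow = 527/4.92 = 107.1 MPa.
Hoop stress σ_h = pD/(2t), so t = pD/(2σ_allow) = 5.88×251/(2×107.1) = 6.889 mm.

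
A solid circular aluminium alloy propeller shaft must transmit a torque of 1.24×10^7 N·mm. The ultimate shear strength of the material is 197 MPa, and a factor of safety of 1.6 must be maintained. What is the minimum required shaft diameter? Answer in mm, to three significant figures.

d = 80.0 mm

Allowable shear stress τ_allow = 197/1.6 = 123.1 MPa.
For a solid shaft τ = 16T/(πd³), so d³ = 16T/(π τ_allow) = 16×1.2400×10^7/(π×123.1) = 512900 mm³.
d = (512900)^(1/3) = 80.05 mm.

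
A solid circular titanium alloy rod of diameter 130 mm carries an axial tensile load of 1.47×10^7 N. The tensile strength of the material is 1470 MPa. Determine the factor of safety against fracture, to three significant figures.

A = πd²/4 = 13270 mm².
σ = F/A = 1.4700×10^7/13270 = 1107 MPa.
n = 1470/1107 = 1.327.

n = 1.33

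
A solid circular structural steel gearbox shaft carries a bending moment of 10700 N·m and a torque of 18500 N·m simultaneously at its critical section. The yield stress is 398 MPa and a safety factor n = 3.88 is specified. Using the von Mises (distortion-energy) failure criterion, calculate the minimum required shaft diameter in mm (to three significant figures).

d = 124 mm

σ_allow = σ_y/n = 398/3.88 = 102.6 MPa.
For a solid shaft σ_b = 32M/(πd³) and τ = 16T/(πd³), so the von Mises stress is σ' = (16/πd³)·√(4M²+3T²).
√(4M²+3T²) = √(4×(1.070×10^7)² + 3×(1.850×10^7)²) = 3.853×10^7 N·mm.
d³ = 16×3.853×10^7/(π×102.6) = 1.913×10^6 mm³.
d = 124.1 mm.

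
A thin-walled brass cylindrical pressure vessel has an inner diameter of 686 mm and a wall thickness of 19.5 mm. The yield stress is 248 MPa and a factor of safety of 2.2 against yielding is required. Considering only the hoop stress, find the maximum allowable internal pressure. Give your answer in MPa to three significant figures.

p_allow = 6.41 MPa

σ_allow = 248/2.2 = 112.7 MPa.
σ_h = pD/(2t) → p_allow = 2σ_allow t/D = 2×112.7×19.5/686 = 6.409 MPa.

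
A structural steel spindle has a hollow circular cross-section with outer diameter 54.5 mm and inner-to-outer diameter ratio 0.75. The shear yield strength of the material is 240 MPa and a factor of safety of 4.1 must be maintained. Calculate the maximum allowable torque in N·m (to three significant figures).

τ_allow = 240/4.1 = 58.54 MPa.
For a hollow shaft T_allow = τ_allow·πd_o³(1−k⁴)/16 with 1−k⁴ = 0.6836, so πd_o³(1−k⁴)/16 = 21730 mm³.
T_allow = 58.54×21730 = 1.272×10^6 N·mm = 1272 N·m.

T_allow = 1270 N·m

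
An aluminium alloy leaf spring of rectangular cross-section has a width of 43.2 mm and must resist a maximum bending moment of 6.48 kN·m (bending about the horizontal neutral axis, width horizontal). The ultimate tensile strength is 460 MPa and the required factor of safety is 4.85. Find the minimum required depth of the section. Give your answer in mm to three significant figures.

h = 97.4 mm

σ_allow = 460/4.85 = 94.85 MPa.
For a rectangular section σ = 6M/(bh²), so h² = 6M/(b σ_allow) = 6×6480000/(43.2×94.85) = 9489 mm².
h = 97.41 mm.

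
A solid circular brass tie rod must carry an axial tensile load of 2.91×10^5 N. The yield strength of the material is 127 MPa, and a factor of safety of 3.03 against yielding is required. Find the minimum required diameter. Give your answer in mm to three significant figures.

d = 94.0 mm

Allowable stress σ_allow = 127/3.03 = 41.91 MPa.
Required area A = F/σ_allow = 291000/41.91 = 6943 mm².
A = πd²/4 → d = √(4A/π) = 94.02 mm.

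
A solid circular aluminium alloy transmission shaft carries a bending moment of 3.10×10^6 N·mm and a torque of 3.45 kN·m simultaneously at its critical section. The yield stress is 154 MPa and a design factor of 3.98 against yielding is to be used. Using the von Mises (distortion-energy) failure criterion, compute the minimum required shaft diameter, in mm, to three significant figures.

d = 104 mm

σ_allow = σ_y/n = 154/3.98 = 38.69 MPa.
For a solid shaft σ_b = 32M/(πd³) and τ = 16T/(πd³), so the von Mises stress is σ' = (16/πd³)·√(4M²+3T²).
√(4M²+3T²) = √(4×(3.100×10^6)² + 3×(3.450×10^6)²) = 8.611×10^6 N·mm.
d³ = 16×8.611×10^6/(π×38.69) = 1.133×10^6 mm³.
d = 104.3 mm.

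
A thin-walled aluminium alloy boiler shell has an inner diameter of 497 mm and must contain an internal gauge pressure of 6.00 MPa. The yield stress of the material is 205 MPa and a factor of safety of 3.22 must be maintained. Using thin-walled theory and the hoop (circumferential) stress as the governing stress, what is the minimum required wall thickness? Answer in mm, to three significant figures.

σ_allow = 205/3.22 = 63.66 MPa.
Hoop stress σ_h = pD/(2t), so t = pD/(2σ_allow) = 6.00×497/(2×63.66) = 23.42 mm.

t = 23.4 mm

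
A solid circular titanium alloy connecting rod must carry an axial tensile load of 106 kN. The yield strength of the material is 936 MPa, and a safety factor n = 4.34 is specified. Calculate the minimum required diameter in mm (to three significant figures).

d = 25.0 mm

Allowable stress σ_allow = 936/4.34 = 215.7 MPa.
Required area A = F/σ_allow = 106000/215.7 = 491.5 mm².
A = πd²/4 → d = √(4A/π) = 25.02 mm.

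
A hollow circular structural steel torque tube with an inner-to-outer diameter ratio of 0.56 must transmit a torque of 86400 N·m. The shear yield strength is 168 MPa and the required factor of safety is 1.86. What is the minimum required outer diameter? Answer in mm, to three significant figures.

d_o = 175 mm

τ_allow = 168/1.86 = 90.32 MPa.
For a hollow shaft τ = 16T/[πd_o³(1−k⁴)] with k = 0.56, so 1−k⁴ = 0.9017.
d_o³ = 16T/[π τ_allow (1−k⁴)] = 16×8.6400×10^7/(π×90.32×0.9017) = 5.403×10^6 mm³.
d_o = 175.5 mm.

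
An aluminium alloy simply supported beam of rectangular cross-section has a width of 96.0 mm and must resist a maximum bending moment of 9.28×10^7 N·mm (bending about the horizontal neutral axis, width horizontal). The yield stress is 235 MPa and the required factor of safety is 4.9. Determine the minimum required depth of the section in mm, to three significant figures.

σ_allow = 235/4.9 = 47.96 MPa.
For a rectangular section σ = 6M/(bh²), so h² = 6M/(b σ_allow) = 6×9.2800×10^7/(96.0×47.96) = 120900 mm².
h = 347.8 mm.

h = 348 mm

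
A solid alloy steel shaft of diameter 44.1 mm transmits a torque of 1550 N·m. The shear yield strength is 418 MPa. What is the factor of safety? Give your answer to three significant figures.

n = 4.54

τ = 16T/(πd³) = 16×1550000/(π×44.1³) = 92.04 MPa.
n = τ_limit/τ = 418/92.04 = 4.541.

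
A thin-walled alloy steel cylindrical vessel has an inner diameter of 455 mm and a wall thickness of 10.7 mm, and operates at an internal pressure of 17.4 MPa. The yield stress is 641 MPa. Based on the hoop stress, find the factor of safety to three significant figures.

σ_h = pD/(2t) = 17.4×455/(2×10.7) = 370.0 MPa.
n = 641/370.0 = 1.733.

n = 1.73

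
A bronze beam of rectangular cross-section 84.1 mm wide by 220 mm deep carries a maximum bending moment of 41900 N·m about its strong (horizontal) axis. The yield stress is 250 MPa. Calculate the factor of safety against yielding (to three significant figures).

n = 4.05

Section modulus S = bh²/6 = 84.1×220²/6 = 678400 mm³.
σ = M/S = 4.1900×10^7/678400 = 61.76 MPa.
n = 250/61.76 = 4.048.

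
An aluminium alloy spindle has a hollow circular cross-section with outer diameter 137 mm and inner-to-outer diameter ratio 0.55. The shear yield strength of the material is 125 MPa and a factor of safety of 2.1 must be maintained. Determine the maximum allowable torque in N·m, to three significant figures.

τ_allow = 125/2.1 = 59.52 MPa.
For a hollow shaft T_allow = τ_allow·πd_o³(1−k⁴)/16 with 1−k⁴ = 0.9085, so πd_o³(1−k⁴)/16 = 458700 mm³.
T_allow = 59.52×458700 = 2.730×10^7 N·mm = 27300 N·m.

T_allow = 27300 N·m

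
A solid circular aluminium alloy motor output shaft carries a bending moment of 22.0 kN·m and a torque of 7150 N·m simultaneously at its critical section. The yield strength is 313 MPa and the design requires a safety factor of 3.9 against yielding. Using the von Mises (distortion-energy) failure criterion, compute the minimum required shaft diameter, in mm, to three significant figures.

d = 143 mm

σ_allow = σ_y/n = 313/3.9 = 80.26 MPa.
For a solid shaft σ_b = 32M/(πd³) and τ = 16T/(πd³), so the von Mises stress is σ' = (16/πd³)·√(4M²+3T²).
√(4M²+3T²) = √(4×(2.200×10^7)² + 3×(7.150×10^6)²) = 4.571×10^7 N·mm.
d³ = 16×4.571×10^7/(π×80.26) = 2.901×10^6 mm³.
d = 142.6 mm.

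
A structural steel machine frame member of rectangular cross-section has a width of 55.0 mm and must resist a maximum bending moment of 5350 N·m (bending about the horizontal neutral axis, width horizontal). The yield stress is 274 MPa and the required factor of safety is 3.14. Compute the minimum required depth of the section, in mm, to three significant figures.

h = 81.8 mm

σ_allow = 274/3.14 = 87.26 MPa.
For a rectangular section σ = 6M/(bh²), so h² = 6M/(b σ_allow) = 6×5350000/(55.0×87.26) = 6688 mm².
h = 81.78 mm.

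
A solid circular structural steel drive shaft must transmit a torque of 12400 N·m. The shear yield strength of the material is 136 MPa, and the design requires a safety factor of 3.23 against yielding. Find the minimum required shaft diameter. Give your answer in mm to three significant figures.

d = 114 mm

Allowable shear stress τ_allow = 136/3.23 = 42.11 MPa.
For a solid shaft τ = 16T/(πd³), so d³ = 16T/(π τ_allow) = 16×1.2400×10^7/(π×42.11) = 1.500×10^6 mm³.
d = (1.500×10^6)^(1/3) = 114.5 mm.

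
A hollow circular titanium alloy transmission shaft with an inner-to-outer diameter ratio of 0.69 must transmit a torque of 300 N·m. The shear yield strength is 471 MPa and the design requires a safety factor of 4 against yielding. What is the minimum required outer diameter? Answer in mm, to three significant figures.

τ_allow = 471/4 = 117.8 MPa.
For a hollow shaft τ = 16T/[πd_o³(1−k⁴)] with k = 0.69, so 1−k⁴ = 0.7733.
d_o³ = 16T/[π τ_allow (1−k⁴)] = 16×300000/(π×117.8×0.7733) = 16780 mm³.
d_o = 25.60 mm.

d_o = 25.6 mm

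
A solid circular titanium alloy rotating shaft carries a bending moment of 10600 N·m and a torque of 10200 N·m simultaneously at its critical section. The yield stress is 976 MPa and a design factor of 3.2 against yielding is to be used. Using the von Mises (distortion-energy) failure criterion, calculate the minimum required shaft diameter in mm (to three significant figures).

d = 77.2 mm

σ_allow = σ_y/n = 976/3.2 = 305.0 MPa.
For a solid shaft σ_b = 32M/(πd³) and τ = 16T/(πd³), so the von Mises stress is σ' = (16/πd³)·√(4M²+3T²).
√(4M²+3T²) = √(4×(1.060×10^7)² + 3×(1.020×10^7)²) = 2.760×10^7 N·mm.
d³ = 16×2.760×10^7/(π×305.0) = 460800 mm³.
d = 77.24 mm.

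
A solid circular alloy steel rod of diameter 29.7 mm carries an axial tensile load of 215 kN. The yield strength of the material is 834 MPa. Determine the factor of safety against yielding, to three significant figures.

A = πd²/4 = 692.8 mm².
σ = F/A = 215000/692.8 = 310.3 MPa.
n = 834/310.3 = 2.687.

n = 2.69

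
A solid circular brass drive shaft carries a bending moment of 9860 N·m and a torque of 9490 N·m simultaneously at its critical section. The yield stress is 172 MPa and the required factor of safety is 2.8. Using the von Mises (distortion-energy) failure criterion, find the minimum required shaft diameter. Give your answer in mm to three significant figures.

σ_allow = σ_y/n = 172/2.8 = 61.43 MPa.
For a solid shaft σ_b = 32M/(πd³) and τ = 16T/(πd³), so the von Mises stress is σ' = (16/πd³)·√(4M²+3T²).
√(4M²+3T²) = √(4×(9.860×10^6)² + 3×(9.490×10^6)²) = 2.567×10^7 N·mm.
d³ = 16×2.567×10^7/(π×61.43) = 2.128×10^6 mm³.
d = 128.6 mm.

d = 129 mm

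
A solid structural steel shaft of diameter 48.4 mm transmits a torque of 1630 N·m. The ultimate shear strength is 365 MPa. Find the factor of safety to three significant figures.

τ = 16T/(πd³) = 16×1630000/(π×48.4³) = 73.22 MPa.
n = τ_limit/τ = 365/73.22 = 4.985.

n = 4.99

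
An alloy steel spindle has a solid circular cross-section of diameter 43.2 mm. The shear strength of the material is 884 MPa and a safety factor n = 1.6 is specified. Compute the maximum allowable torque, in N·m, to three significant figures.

τ_allow = 884/1.6 = 552.5 MPa.
For a solid shaft T_allow = τ_allow·πd³/16; πd³/16 = π×43.2³/16 = 15830 mm³.
T_allow = 552.5×15830 = 8.746×10^6 N·mm = 8746 N·m.

T_allow = 8750 N·m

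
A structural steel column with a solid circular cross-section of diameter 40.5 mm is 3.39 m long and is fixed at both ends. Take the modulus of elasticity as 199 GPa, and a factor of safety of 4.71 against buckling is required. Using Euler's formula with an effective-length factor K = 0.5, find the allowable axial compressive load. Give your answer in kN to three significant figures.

I = πd⁴/64 = π×40.5⁴/64 = 132100 mm⁴.
Effective length L_e = KL = 0.5×3.39 m = 1695 mm.
Euler critical load P_cr = π²EI/L_e² = π²×199000×132100/1695² = 90280 N.
P_allow = P_cr/n = 90280/4.71 = 19170 N.

P_allow = 19.2 kN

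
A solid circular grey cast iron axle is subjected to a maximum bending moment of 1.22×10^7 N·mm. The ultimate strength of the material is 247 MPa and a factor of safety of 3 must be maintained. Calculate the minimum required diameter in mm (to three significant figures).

d = 115 mm

σ_allow = 247/3 = 82.33 MPa.
For a solid circular section σ = 32M/(πd³), so d³ = 32M/(π σ_allow) = 32×1.2200×10^7/(π×82.33) = 1.509×10^6 mm³.
d = 114.7 mm.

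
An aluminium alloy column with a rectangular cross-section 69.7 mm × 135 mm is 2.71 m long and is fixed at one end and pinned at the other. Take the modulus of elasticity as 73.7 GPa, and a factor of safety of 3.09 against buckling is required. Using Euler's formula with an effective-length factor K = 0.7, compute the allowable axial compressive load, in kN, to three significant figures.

P_allow = 249 kN

Buckling occurs about the weak axis: I_min = h·b³/12 = 135×69.7³/12 = 3.809×10^6 mm⁴ (b = 69.7 mm is the smaller dimension).
Effective length L_e = KL = 0.7×2.71 m = 1897 mm.
Euler critical load P_cr = π²EI/L_e² = π²×73700×3.809×10^6/1897² = 770000 N.
P_allow = P_cr/n = 770000/3.09 = 249200 N.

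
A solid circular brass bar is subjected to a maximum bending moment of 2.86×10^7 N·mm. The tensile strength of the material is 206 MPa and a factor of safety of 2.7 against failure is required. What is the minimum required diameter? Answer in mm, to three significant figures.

d = 156 mm

σ_allow = 206/2.7 = 76.30 MPa.
For a solid circular section σ = 32M/(πd³), so d³ = 32M/(π σ_allow) = 32×2.8600×10^7/(π×76.30) = 3.818×10^6 mm³.
d = 156.3 mm.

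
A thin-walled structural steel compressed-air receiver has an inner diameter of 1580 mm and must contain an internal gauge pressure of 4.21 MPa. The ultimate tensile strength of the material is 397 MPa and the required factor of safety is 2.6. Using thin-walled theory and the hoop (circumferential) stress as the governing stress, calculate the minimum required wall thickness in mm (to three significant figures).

t = 21.8 mm

σ_allow = 397/2.6 = 152.7 MPa.
Hoop stress σ_h = pD/(2t), so t = pD/(2σ_allow) = 4.21×1580/(2×152.7) = 21.78 mm.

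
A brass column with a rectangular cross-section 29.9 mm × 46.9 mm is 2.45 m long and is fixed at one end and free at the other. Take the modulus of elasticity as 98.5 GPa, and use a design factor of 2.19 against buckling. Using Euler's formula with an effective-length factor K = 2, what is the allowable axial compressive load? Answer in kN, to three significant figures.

Buckling occurs about the weak axis: I_min = h·b³/12 = 46.9×29.9³/12 = 104500 mm⁴ (b = 29.9 mm is the smaller dimension).
Effective length L_e = KL = 2×2.45 m = 4900 mm.
Euler critical load P_cr = π²EI/L_e² = π²×98500×104500/4900² = 4230 N.
P_allow = P_cr/n = 4230/2.19 = 1932 N.

P_allow = 1.93 kN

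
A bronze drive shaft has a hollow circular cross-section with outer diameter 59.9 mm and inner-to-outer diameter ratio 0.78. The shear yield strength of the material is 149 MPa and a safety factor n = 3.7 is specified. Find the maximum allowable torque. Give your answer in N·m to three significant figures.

τ_allow = 149/3.7 = 40.27 MPa.
For a hollow shaft T_allow = τ_allow·πd_o³(1−k⁴)/16 with 1−k⁴ = 0.6298, so πd_o³(1−k⁴)/16 = 26580 mm³.
T_allow = 40.27×26580 = 1.070×10^6 N·mm = 1070 N·m.

T_allow = 1070 N·m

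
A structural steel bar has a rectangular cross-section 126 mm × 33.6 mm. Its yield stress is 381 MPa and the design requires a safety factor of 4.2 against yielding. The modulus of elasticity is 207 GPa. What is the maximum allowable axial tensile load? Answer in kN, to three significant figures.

F_allow = 384 kN

σ_allow = 381/4.2 = 90.71 MPa.
A = 126×33.6 = 4234 mm².
F_allow = σ_allow × A = 90.71×4234 = 384000 N.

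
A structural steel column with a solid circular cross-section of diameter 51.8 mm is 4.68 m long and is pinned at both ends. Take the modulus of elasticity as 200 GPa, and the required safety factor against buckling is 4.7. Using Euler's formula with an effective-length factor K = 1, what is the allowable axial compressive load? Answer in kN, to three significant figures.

P_allow = 6.78 kN

I = πd⁴/64 = π×51.8⁴/64 = 353400 mm⁴.
Effective length L_e = KL = 1×4.68 m = 4680 mm.
Euler critical load P_cr = π²EI/L_e² = π²×200000×353400/4680² = 31850 N.
P_allow = P_cr/n = 31850/4.7 = 6777 N.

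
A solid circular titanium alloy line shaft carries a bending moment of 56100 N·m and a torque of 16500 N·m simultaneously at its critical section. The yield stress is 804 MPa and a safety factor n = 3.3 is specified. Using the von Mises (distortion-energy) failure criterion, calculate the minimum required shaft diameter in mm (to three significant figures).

d = 134 mm

σ_allow = σ_y/n = 804/3.3 = 243.6 MPa.
For a solid shaft σ_b = 32M/(πd³) and τ = 16T/(πd³), so the von Mises stress is σ' = (16/πd³)·√(4M²+3T²).
√(4M²+3T²) = √(4×(5.610×10^7)² + 3×(1.650×10^7)²) = 1.158×10^8 N·mm.
d³ = 16×1.158×10^8/(π×243.6) = 2.420×10^6 mm³.
d = 134.3 mm.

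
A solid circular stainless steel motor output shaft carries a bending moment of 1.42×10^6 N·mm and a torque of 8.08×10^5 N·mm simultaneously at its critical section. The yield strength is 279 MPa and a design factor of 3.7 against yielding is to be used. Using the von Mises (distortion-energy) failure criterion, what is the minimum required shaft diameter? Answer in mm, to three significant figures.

d = 59.8 mm

σ_allow = σ_y/n = 279/3.7 = 75.41 MPa.
For a solid shaft σ_b = 32M/(πd³) and τ = 16T/(πd³), so the von Mises stress is σ' = (16/πd³)·√(4M²+3T²).
√(4M²+3T²) = √(4×(1.420×10^6)² + 3×(808000)²) = 3.166×10^6 N·mm.
d³ = 16×3.166×10^6/(π×75.41) = 213800 mm³.
d = 59.80 mm.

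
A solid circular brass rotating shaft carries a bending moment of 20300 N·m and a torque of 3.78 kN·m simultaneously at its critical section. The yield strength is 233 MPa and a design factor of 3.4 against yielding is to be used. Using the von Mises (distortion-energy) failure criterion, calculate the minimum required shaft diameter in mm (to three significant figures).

σ_allow = σ_y/n = 233/3.4 = 68.53 MPa.
For a solid shaft σ_b = 32M/(πd³) and τ = 16T/(πd³), so the von Mises stress is σ' = (16/πd³)·√(4M²+3T²).
√(4M²+3T²) = √(4×(2.030×10^7)² + 3×(3.780×10^6)²) = 4.112×10^7 N·mm.
d³ = 16×4.112×10^7/(π×68.53) = 3.056×10^6 mm³.
d = 145.1 mm.

d = 145 mm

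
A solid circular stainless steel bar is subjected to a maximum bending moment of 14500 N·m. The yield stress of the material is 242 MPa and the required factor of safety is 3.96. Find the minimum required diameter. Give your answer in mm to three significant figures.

σ_allow = 242/3.96 = 61.11 MPa.
For a solid circular section σ = 32M/(πd³), so d³ = 32M/(π σ_allow) = 32×1.4500×10^7/(π×61.11) = 2.417×10^6 mm³.
d = 134.2 mm.

d = 134 mm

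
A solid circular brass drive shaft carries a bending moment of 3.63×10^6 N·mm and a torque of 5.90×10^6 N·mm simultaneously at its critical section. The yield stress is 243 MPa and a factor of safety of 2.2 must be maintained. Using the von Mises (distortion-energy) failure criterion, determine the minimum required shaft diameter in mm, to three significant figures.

σ_allow = σ_y/n = 243/2.2 = 110.5 MPa.
For a solid shaft σ_b = 32M/(πd³) and τ = 16T/(πd³), so the von Mises stress is σ' = (16/πd³)·√(4M²+3T²).
√(4M²+3T²) = √(4×(3.630×10^6)² + 3×(5.900×10^6)²) = 1.254×10^7 N·mm.
d³ = 16×1.254×10^7/(π×110.5) = 578000 mm³.
d = 83.30 mm.

d = 83.3 mm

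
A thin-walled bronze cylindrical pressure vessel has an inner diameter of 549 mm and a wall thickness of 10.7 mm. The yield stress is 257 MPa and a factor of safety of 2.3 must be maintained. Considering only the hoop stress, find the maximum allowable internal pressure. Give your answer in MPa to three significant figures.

σ_allow = 257/2.3 = 111.7 MPa.
σ_h = pD/(2t) → p_allow = 2σ_allow t/D = 2×111.7×10.7/549 = 4.356 MPa.

p_allow = 4.36 MPa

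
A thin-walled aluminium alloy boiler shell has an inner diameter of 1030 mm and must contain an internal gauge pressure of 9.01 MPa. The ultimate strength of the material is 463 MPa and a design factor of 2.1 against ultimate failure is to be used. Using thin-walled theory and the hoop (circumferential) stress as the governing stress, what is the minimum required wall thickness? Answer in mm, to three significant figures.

t = 21.0 mm

σ_allow = 463/2.1 = 220.5 MPa.
Hoop stress σ_h = pD/(2t), so t = pD/(2σ_allow) = 9.01×1030/(2×220.5) = 21.05 mm.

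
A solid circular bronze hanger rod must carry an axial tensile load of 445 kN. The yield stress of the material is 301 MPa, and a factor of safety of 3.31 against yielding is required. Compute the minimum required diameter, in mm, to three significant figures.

d = 78.9 mm

Allowable stress σ_allow = 301/3.31 = 90.94 MPa.
Required area A = F/σ_allow = 445000/90.94 = 4894 mm².
A = πd²/4 → d = √(4A/π) = 78.93 mm.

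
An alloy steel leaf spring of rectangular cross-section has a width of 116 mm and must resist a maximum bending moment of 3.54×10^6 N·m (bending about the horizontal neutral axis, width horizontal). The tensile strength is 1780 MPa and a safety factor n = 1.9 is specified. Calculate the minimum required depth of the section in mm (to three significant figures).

σ_allow = 1780/1.9 = 936.8 MPa.
For a rectangular section σ = 6M/(bh²), so h² = 6M/(b σ_allow) = 6×3.5400×10^9/(116×936.8) = 195400 mm².
h = 442.1 mm.

h = 442 mm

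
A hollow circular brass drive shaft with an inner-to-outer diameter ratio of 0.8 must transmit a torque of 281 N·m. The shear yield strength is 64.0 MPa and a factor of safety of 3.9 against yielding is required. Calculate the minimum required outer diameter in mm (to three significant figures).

τ_allow = 64.0/3.9 = 16.41 MPa.
For a hollow shaft τ = 16T/[πd_o³(1−k⁴)] with k = 0.8, so 1−k⁴ = 0.5904.
d_o³ = 16T/[π τ_allow (1−k⁴)] = 16×281000/(π×16.41×0.5904) = 147700 mm³.
d_o = 52.86 mm.

d_o = 52.9 mm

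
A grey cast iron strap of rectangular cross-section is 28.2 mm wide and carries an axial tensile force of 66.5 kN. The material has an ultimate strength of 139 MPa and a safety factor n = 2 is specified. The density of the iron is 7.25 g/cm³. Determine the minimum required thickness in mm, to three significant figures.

t = 33.9 mm

σ_allow = 139/2 = 69.50 MPa.
Required area A = F/σ_allow = 66500/69.50 = 956.8 mm².
t = A/w = 956.8/28.2 = 33.93 mm.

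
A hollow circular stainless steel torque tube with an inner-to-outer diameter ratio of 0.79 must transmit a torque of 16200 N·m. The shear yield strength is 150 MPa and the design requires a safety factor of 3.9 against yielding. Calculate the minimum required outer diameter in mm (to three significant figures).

d_o = 152 mm

τ_allow = 150/3.9 = 38.46 MPa.
For a hollow shaft τ = 16T/[πd_o³(1−k⁴)] with k = 0.79, so 1−k⁴ = 0.6105.
d_o³ = 16T/[π τ_allow (1−k⁴)] = 16×1.6200×10^7/(π×38.46×0.6105) = 3.514×10^6 mm³.
d_o = 152.0 mm.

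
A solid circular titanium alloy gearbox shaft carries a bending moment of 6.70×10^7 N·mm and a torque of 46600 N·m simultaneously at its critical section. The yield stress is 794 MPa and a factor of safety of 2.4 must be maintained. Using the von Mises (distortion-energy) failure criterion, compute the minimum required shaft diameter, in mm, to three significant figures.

σ_allow = σ_y/n = 794/2.4 = 330.8 MPa.
For a solid shaft σ_b = 32M/(πd³) and τ = 16T/(πd³), so the von Mises stress is σ' = (16/πd³)·√(4M²+3T²).
√(4M²+3T²) = √(4×(6.700×10^7)² + 3×(4.660×10^7)²) = 1.564×10^8 N·mm.
d³ = 16×1.564×10^8/(π×330.8) = 2.408×10^6 mm³.
d = 134.0 mm.

d = 134 mm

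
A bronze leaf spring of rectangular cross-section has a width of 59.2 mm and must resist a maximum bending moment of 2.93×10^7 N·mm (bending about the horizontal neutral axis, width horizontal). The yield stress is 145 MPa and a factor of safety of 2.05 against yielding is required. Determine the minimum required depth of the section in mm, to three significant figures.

σ_allow = 145/2.05 = 70.73 MPa.
For a rectangular section σ = 6M/(bh²), so h² = 6M/(b σ_allow) = 6×2.9300×10^7/(59.2×70.73) = 41980 mm².
h = 204.9 mm.

h = 205 mm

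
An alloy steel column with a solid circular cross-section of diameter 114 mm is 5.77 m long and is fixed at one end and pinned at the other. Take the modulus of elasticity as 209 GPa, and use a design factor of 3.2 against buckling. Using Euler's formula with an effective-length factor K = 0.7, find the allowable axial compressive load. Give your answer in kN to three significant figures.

I = πd⁴/64 = π×114⁴/64 = 8.291×10^6 mm⁴.
Effective length L_e = KL = 0.7×5.77 m = 4039 mm.
Euler critical load P_cr = π²EI/L_e² = π²×209000×8.291×10^6/4039² = 1.048×10^6 N.
P_allow = P_cr/n = 1.048×10^6/3.2 = 327600 N.

P_allow = 328 kN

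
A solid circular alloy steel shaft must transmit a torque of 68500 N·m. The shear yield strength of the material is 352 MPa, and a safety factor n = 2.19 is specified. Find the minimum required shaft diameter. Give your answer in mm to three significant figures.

Allowable shear stress τ_allow = 352/2.19 = 160.7 MPa.
For a solid shaft τ = 16T/(πd³), so d³ = 16T/(π τ_allow) = 16×6.8500×10^7/(π×160.7) = 2.171×10^6 mm³.
d = (2.171×10^6)^(1/3) = 129.5 mm.

d = 129 mm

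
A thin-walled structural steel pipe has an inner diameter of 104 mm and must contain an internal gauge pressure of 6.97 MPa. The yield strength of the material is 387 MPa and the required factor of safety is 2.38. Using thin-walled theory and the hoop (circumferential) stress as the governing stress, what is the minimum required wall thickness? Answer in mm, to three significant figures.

t = 2.23 mm

σ_allow = 387/2.38 = 162.6 MPa.
Hoop stress σ_h = pD/(2t), so t = pD/(2σ_allow) = 6.97×104/(2×162.6) = 2.229 mm.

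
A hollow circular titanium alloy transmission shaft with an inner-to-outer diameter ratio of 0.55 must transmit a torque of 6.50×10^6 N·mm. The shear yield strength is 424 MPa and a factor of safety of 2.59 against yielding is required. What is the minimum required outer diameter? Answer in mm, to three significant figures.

d_o = 60.6 mm

τ_allow = 424/2.59 = 163.7 MPa.
For a hollow shaft τ = 16T/[πd_o³(1−k⁴)] with k = 0.55, so 1−k⁴ = 0.9085.
d_o³ = 16T/[π τ_allow (1−k⁴)] = 16×6500000/(π×163.7×0.9085) = 222600 mm³.
d_o = 60.60 mm.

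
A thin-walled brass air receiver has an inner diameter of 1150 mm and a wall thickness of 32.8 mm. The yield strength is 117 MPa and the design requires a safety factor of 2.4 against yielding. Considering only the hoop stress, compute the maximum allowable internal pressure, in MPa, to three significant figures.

σ_allow = 117/2.4 = 48.75 MPa.
σ_h = pD/(2t) → p_allow = 2σ_allow t/D = 2×48.75×32.8/1150 = 2.781 MPa.

p_allow = 2.78 MPa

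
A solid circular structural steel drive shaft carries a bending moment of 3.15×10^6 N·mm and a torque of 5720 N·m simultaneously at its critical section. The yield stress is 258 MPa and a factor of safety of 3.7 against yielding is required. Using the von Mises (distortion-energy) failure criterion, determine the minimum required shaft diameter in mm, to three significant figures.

σ_allow = σ_y/n = 258/3.7 = 69.73 MPa.
For a solid shaft σ_b = 32M/(πd³) and τ = 16T/(πd³), so the von Mises stress is σ' = (16/πd³)·√(4M²+3T²).
√(4M²+3T²) = √(4×(3.150×10^6)² + 3×(5.720×10^6)²) = 1.174×10^7 N·mm.
d³ = 16×1.174×10^7/(π×69.73) = 857500 mm³.
d = 95.01 mm.

d = 95.0 mm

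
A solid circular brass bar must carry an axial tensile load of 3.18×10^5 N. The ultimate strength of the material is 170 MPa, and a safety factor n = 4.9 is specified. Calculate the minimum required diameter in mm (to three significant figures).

Allowable stress σ_allow = 170/4.9 = 34.69 MPa.
Required area A = F/σ_allow = 318000/34.69 = 9166 mm².
A = πd²/4 → d = √(4A/π) = 108.0 mm.

d = 108 mm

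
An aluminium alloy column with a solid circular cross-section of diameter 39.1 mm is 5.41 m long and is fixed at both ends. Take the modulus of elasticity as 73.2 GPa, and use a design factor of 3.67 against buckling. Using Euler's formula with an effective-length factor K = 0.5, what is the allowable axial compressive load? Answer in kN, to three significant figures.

P_allow = 3.09 kN

I = πd⁴/64 = π×39.1⁴/64 = 114700 mm⁴.
Effective length L_e = KL = 0.5×5.41 m = 2705 mm.
Euler critical load P_cr = π²EI/L_e² = π²×73200×114700/2705² = 11330 N.
P_allow = P_cr/n = 11330/3.67 = 3087 N.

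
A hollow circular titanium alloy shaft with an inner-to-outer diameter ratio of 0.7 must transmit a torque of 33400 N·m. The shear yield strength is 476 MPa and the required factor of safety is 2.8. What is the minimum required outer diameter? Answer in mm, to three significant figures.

d_o = 110 mm

τ_allow = 476/2.8 = 170.0 MPa.
For a hollow shaft τ = 16T/[πd_o³(1−k⁴)] with k = 0.7, so 1−k⁴ = 0.7599.
d_o³ = 16T/[π τ_allow (1−k⁴)] = 16×3.3400×10^7/(π×170.0×0.7599) = 1.317×10^6 mm³.
d_o = 109.6 mm.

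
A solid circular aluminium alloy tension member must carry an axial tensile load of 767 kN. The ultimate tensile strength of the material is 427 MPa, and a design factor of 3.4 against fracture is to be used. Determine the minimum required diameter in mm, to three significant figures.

Allowable stress σ_allow = 427/3.4 = 125.6 MPa.
Required area A = F/σ_allow = 767000/125.6 = 6107 mm².
A = πd²/4 → d = √(4A/π) = 88.18 mm.

d = 88.2 mm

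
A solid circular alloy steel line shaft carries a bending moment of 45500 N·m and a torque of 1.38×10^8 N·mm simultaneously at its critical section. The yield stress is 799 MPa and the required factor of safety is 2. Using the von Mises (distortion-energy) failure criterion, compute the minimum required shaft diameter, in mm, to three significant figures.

σ_allow = σ_y/n = 799/2 = 399.5 MPa.
For a solid shaft σ_b = 32M/(πd³) and τ = 16T/(πd³), so the von Mises stress is σ' = (16/πd³)·√(4M²+3T²).
√(4M²+3T²) = √(4×(4.550×10^7)² + 3×(1.380×10^8)²) = 2.558×10^8 N·mm.
d³ = 16×2.558×10^8/(π×399.5) = 3.261×10^6 mm³.
d = 148.3 mm.

d = 148 mm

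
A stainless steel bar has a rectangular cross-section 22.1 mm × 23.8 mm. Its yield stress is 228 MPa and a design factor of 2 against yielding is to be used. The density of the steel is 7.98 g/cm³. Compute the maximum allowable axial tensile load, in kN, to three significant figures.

F_allow = 60.0 kN

σ_allow = 228/2 = 114.0 MPa.
A = 22.1×23.8 = 526.0 mm².
F_allow = σ_allow × A = 114.0×526.0 = 59960 N.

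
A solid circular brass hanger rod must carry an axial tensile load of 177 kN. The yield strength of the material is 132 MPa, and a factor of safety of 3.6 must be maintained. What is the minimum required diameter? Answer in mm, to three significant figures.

d = 78.4 mm

Allowable stress σ_allow = 132/3.6 = 36.67 MPa.
Required area A = F/σ_allow = 177000/36.67 = 4827 mm².
A = πd²/4 → d = √(4A/π) = 78.40 mm.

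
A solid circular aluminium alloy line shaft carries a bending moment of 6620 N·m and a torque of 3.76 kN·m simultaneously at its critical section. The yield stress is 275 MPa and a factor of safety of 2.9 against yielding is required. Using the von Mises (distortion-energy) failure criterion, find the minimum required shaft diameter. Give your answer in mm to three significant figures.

d = 92.5 mm

σ_allow = σ_y/n = 275/2.9 = 94.83 MPa.
For a solid shaft σ_b = 32M/(πd³) and τ = 16T/(πd³), so the von Mises stress is σ' = (16/πd³)·√(4M²+3T²).
√(4M²+3T²) = √(4×(6.620×10^6)² + 3×(3.760×10^6)²) = 1.476×10^7 N·mm.
d³ = 16×1.476×10^7/(π×94.83) = 792500 mm³.
d = 92.54 mm.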